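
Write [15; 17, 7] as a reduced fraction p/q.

Fold from the inside: start with 7/1.
  17 + 1/7 = 120/7
  15 + 7/120 = 1807/120

1807/120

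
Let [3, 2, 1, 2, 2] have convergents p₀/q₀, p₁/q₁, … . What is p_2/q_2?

10/3

Using pₖ = aₖpₖ₋₁ + pₖ₋₂, qₖ = aₖqₖ₋₁ + qₖ₋₂ (with p₋₁=1, p₋₂=0, q₋₁=0, q₋₂=1):
  k=0: a=3, p=3, q=1
  k=1: a=2, p=7, q=2
  k=2: a=1, p=10, q=3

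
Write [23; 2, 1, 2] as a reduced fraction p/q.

Using pₖ = aₖpₖ₋₁ + pₖ₋₂ and qₖ = aₖqₖ₋₁ + qₖ₋₂:
  k=0: a=23, p=23, q=1
  k=1: a=2, p=47, q=2
  k=2: a=1, p=70, q=3
  k=3: a=2, p=187, q=8

187/8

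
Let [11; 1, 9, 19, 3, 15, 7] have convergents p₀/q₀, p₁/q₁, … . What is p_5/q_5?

Using pₖ = aₖpₖ₋₁ + pₖ₋₂, qₖ = aₖqₖ₋₁ + qₖ₋₂ (with p₋₁=1, p₋₂=0, q₋₁=0, q₋₂=1):
  k=0: a=11, p=11, q=1
  k=1: a=1, p=12, q=1
  k=2: a=9, p=119, q=10
  k=3: a=19, p=2273, q=191
  k=4: a=3, p=6938, q=583
  k=5: a=15, p=106343, q=8936

106343/8936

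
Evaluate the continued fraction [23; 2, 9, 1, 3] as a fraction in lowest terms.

1925/82

Using pₖ = aₖpₖ₋₁ + pₖ₋₂ and qₖ = aₖqₖ₋₁ + qₖ₋₂:
  k=0: a=23, p=23, q=1
  k=1: a=2, p=47, q=2
  k=2: a=9, p=446, q=19
  k=3: a=1, p=493, q=21
  k=4: a=3, p=1925, q=82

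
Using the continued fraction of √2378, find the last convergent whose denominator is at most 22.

√2378 = [48; 1, 3, 3, 1, 96, …] (period length 5).
Convergents:
  p_0/q_0 = 48/1
  p_1/q_1 = 49/1
  p_2/q_2 = 195/4
  p_3/q_3 = 634/13
  p_4/q_4 = 829/17
  p_5/q_5 = 80218/1645
q_4 = 17 ≤ 22 < 1645 = q_5, so the answer is 829/17.

829/17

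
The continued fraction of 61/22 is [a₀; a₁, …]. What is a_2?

61 = 2·22 + 17   →  a_0 = 2
22 = 1·17 + 5   →  a_1 = 1
17 = 3·5 + 2   →  a_2 = 3

3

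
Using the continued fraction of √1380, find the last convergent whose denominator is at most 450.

6761/182

√1380 = [37; 6, 1, 2, 1, 6, 74, …] (period length 6).
Convergents:
  p_0/q_0 = 37/1
  p_1/q_1 = 223/6
  p_2/q_2 = 260/7
  p_3/q_3 = 743/20
  p_4/q_4 = 1003/27
  p_5/q_5 = 6761/182
  p_6/q_6 = 501317/13495
q_5 = 182 ≤ 450 < 13495 = q_6, so the answer is 6761/182.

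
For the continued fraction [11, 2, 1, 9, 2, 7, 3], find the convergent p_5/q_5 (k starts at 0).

5173/456

Using pₖ = aₖpₖ₋₁ + pₖ₋₂, qₖ = aₖqₖ₋₁ + qₖ₋₂ (with p₋₁=1, p₋₂=0, q₋₁=0, q₋₂=1):
  k=0: a=11, p=11, q=1
  k=1: a=2, p=23, q=2
  k=2: a=1, p=34, q=3
  k=3: a=9, p=329, q=29
  k=4: a=2, p=692, q=61
  k=5: a=7, p=5173, q=456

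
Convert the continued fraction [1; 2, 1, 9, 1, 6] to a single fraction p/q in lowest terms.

Using pₖ = aₖpₖ₋₁ + pₖ₋₂ and qₖ = aₖqₖ₋₁ + qₖ₋₂:
  k=0: a=1, p=1, q=1
  k=1: a=2, p=3, q=2
  k=2: a=1, p=4, q=3
  k=3: a=9, p=39, q=29
  k=4: a=1, p=43, q=32
  k=5: a=6, p=297, q=221

297/221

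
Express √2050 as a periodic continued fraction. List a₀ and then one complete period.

[45; 3, 1, 1, 1, 1, 3, 90]

a₀ = ⌊√2050⌋ = 45.
With m₀=0, d₀=1 and mₖ₊₁ = dₖaₖ − mₖ, dₖ₊₁ = (n − mₖ₊₁²)/dₖ, aₖ₊₁ = ⌊(a₀+mₖ₊₁)/dₖ₊₁⌋:
  k=1: m=45, d=25, a=3
  k=2: m=30, d=46, a=1
  k=3: m=16, d=39, a=1
  k=4: m=23, d=39, a=1
  k=5: m=16, d=46, a=1
  k=6: m=30, d=25, a=3
  k=7: m=45, d=1, a=90
d=1 and a=2a₀=90 at k=7, so the next step gives (m, d) = (45, 25) again — its k=1 value — and the period has length 7.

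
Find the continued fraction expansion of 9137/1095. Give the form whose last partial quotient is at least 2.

9137 = 8×1095 + 377
1095 = 2×377 + 341
377 = 1×341 + 36
341 = 9×36 + 17
36 = 2×17 + 2
17 = 8×2 + 1
2 = 2×1 + 0  (stop)
So 9137/1095 = [8; 2, 1, 9, 2, 8, 2].

[8; 2, 1, 9, 2, 8, 2]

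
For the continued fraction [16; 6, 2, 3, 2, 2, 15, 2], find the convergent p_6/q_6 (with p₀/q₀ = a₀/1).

Using pₖ = aₖpₖ₋₁ + pₖ₋₂, qₖ = aₖqₖ₋₁ + qₖ₋₂ (with p₋₁=1, p₋₂=0, q₋₁=0, q₋₂=1):
  k=0: a=16, p=16, q=1
  k=1: a=6, p=97, q=6
  k=2: a=2, p=210, q=13
  k=3: a=3, p=727, q=45
  k=4: a=2, p=1664, q=103
  k=5: a=2, p=4055, q=251
  k=6: a=15, p=62489, q=3868

62489/3868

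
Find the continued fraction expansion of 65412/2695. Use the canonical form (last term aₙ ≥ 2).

[24; 3, 1, 2, 7, 16, 2]

65412 = 24×2695 + 732
2695 = 3×732 + 499
732 = 1×499 + 233
499 = 2×233 + 33
233 = 7×33 + 2
33 = 16×2 + 1
2 = 2×1 + 0  (stop)
So 65412/2695 = [24; 3, 1, 2, 7, 16, 2].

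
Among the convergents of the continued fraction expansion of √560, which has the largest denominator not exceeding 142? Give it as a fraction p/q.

√560 = [23; 1, 1, 1, 46, …] (period length 4).
Convergents:
  p_0/q_0 = 23/1
  p_1/q_1 = 24/1
  p_2/q_2 = 47/2
  p_3/q_3 = 71/3
  p_4/q_4 = 3313/140
  p_5/q_5 = 3384/143
q_4 = 140 ≤ 142 < 143 = q_5, so the answer is 3313/140.

3313/140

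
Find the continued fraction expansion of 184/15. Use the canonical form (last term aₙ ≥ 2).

[12; 3, 1, 3]

184 = 12·15 + 4
15 = 3·4 + 3
4 = 1·3 + 1
3 = 3·1 + 0  (stop)
So 184/15 = [12; 3, 1, 3].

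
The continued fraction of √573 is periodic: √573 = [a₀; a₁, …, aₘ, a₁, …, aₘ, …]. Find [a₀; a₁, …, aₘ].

[23; 1, 14, 1, 46]

a₀ = ⌊√573⌋ = 23.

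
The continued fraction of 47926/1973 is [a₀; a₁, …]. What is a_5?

17

47926 = 24·1973 + 574   →  a_0 = 24
1973 = 3·574 + 251   →  a_1 = 3
574 = 2·251 + 72   →  a_2 = 2
251 = 3·72 + 35   →  a_3 = 3
72 = 2·35 + 2   →  a_4 = 2
35 = 17·2 + 1   →  a_5 = 17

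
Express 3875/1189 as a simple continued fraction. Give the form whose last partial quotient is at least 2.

[3; 3, 1, 6, 6, 7]

3875 = 3*1189 + 308
1189 = 3*308 + 265
308 = 1*265 + 43
265 = 6*43 + 7
43 = 6*7 + 1
7 = 7*1 + 0  (stop)
So 3875/1189 = [3; 3, 1, 6, 6, 7].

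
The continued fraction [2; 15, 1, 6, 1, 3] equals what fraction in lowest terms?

Fold from the inside: start with 3/1.
  1 + 1/3 = 4/3
  6 + 3/4 = 27/4
  1 + 4/27 = 31/27
  15 + 27/31 = 492/31
  2 + 31/492 = 1015/492

1015/492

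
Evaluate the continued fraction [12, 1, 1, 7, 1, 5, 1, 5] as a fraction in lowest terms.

8583/685

Using pₖ = aₖpₖ₋₁ + pₖ₋₂ and qₖ = aₖqₖ₋₁ + qₖ₋₂:
  k=0: a=12, p=12, q=1
  k=1: a=1, p=13, q=1
  k=2: a=1, p=25, q=2
  k=3: a=7, p=188, q=15
  k=4: a=1, p=213, q=17
  k=5: a=5, p=1253, q=100
  k=6: a=1, p=1466, q=117
  k=7: a=5, p=8583, q=685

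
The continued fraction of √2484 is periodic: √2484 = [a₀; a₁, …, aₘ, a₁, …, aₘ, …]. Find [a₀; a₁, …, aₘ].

[49; 1, 5, 4, 5, 1, 98]

a₀ = ⌊√2484⌋ = 49.
With m₀=0, d₀=1 and mₖ₊₁ = dₖaₖ − mₖ, dₖ₊₁ = (n − mₖ₊₁²)/dₖ, aₖ₊₁ = ⌊(a₀+mₖ₊₁)/dₖ₊₁⌋:
  k=1: m=49, d=83, a=1
  k=2: m=34, d=16, a=5
  k=3: m=46, d=23, a=4
  k=4: m=46, d=16, a=5
  k=5: m=34, d=83, a=1
  k=6: m=49, d=1, a=98
d=1 and a=2a₀=98 at k=6, so the next step gives (m, d) = (49, 83) again — its k=1 value — and the period has length 6.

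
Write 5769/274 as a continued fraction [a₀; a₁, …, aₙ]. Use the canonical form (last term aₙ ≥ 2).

5769 = 21*274 + 15
274 = 18*15 + 4
15 = 3*4 + 3
4 = 1*3 + 1
3 = 3*1 + 0  (stop)
So 5769/274 = [21; 18, 3, 1, 3].

[21; 18, 3, 1, 3]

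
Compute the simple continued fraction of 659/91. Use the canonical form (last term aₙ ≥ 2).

659 = 7×91 + 22
91 = 4×22 + 3
22 = 7×3 + 1
3 = 3×1 + 0  (stop)
So 659/91 = [7; 4, 7, 3].

[7; 4, 7, 3]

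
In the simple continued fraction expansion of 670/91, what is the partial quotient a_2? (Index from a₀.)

1

670 = 7·91 + 33   →  a_0 = 7
91 = 2·33 + 25   →  a_1 = 2
33 = 1·25 + 8   →  a_2 = 1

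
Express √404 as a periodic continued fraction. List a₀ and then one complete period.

[20; 10, 40]

a₀ = ⌊√404⌋ = 20.
With m₀=0, d₀=1 and mₖ₊₁ = dₖaₖ − mₖ, dₖ₊₁ = (n − mₖ₊₁²)/dₖ, aₖ₊₁ = ⌊(a₀+mₖ₊₁)/dₖ₊₁⌋:
  k=1: m=20, d=4, a=10
  k=2: m=20, d=1, a=40
d=1 and a=2a₀=40 at k=2, so the next step gives (m, d) = (20, 4) again — its k=1 value — and the period has length 2.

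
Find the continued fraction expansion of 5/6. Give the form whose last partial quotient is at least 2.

[0; 1, 5]

5 = 0×6 + 5
6 = 1×5 + 1
5 = 5×1 + 0  (stop)
So 5/6 = [0; 1, 5].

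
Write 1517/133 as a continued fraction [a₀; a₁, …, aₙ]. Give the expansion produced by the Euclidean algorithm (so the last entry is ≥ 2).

[11; 2, 2, 6, 4]

1517 = 11·133 + 54
133 = 2·54 + 25
54 = 2·25 + 4
25 = 6·4 + 1
4 = 4·1 + 0  (stop)
So 1517/133 = [11; 2, 2, 6, 4].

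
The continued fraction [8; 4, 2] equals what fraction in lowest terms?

74/9

Using pₖ = aₖpₖ₋₁ + pₖ₋₂ and qₖ = aₖqₖ₋₁ + qₖ₋₂:
  k=0: a=8, p=8, q=1
  k=1: a=4, p=33, q=4
  k=2: a=2, p=74, q=9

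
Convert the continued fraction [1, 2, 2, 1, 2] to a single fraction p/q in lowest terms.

27/19

Fold from the inside: start with 2/1.
  1 + 1/2 = 3/2
  2 + 2/3 = 8/3
  2 + 3/8 = 19/8
  1 + 8/19 = 27/19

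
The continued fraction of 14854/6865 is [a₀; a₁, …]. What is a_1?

14854 = 2·6865 + 1124   →  a_0 = 2
6865 = 6·1124 + 121   →  a_1 = 6

6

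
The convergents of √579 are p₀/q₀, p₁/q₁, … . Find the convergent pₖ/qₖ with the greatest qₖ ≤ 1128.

√579 = [24; 16, 48, …] (period length 2).
Convergents:
  p_0/q_0 = 24/1
  p_1/q_1 = 385/16
  p_2/q_2 = 18504/769
  p_3/q_3 = 296449/12320
q_2 = 769 ≤ 1128 < 12320 = q_3, so the answer is 18504/769.

18504/769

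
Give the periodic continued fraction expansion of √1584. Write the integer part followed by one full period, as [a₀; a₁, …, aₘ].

a₀ = ⌊√1584⌋ = 39.

[39; 1, 3, 1, 78]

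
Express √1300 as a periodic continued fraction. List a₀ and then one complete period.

a₀ = ⌊√1300⌋ = 36.

[36; 18, 72]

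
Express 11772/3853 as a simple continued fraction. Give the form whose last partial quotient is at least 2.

[3; 18, 11, 4, 1, 3]

11772 = 3×3853 + 213
3853 = 18×213 + 19
213 = 11×19 + 4
19 = 4×4 + 3
4 = 1×3 + 1
3 = 3×1 + 0  (stop)
So 11772/3853 = [3; 18, 11, 4, 1, 3].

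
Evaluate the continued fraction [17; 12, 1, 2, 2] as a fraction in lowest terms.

1520/89

Using pₖ = aₖpₖ₋₁ + pₖ₋₂ and qₖ = aₖqₖ₋₁ + qₖ₋₂:
  k=0: a=17, p=17, q=1
  k=1: a=12, p=205, q=12
  k=2: a=1, p=222, q=13
  k=3: a=2, p=649, q=38
  k=4: a=2, p=1520, q=89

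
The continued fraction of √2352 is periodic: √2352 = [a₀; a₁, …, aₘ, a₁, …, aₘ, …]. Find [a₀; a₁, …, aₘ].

[48; 2, 96]

a₀ = ⌊√2352⌋ = 48.
With m₀=0, d₀=1 and mₖ₊₁ = dₖaₖ − mₖ, dₖ₊₁ = (n − mₖ₊₁²)/dₖ, aₖ₊₁ = ⌊(a₀+mₖ₊₁)/dₖ₊₁⌋:
  k=1: m=48, d=48, a=2
  k=2: m=48, d=1, a=96
d=1 and a=2a₀=96 at k=2, so the next step gives (m, d) = (48, 48) again — its k=1 value — and the period has length 2.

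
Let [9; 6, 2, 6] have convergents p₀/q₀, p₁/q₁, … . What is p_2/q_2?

Using pₖ = aₖpₖ₋₁ + pₖ₋₂, qₖ = aₖqₖ₋₁ + qₖ₋₂ (with p₋₁=1, p₋₂=0, q₋₁=0, q₋₂=1):
  k=0: a=9, p=9, q=1
  k=1: a=6, p=55, q=6
  k=2: a=2, p=119, q=13

119/13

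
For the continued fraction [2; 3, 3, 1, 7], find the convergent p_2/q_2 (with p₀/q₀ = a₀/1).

23/10

Using pₖ = aₖpₖ₋₁ + pₖ₋₂, qₖ = aₖqₖ₋₁ + qₖ₋₂ (with p₋₁=1, p₋₂=0, q₋₁=0, q₋₂=1):
  k=0: a=2, p=2, q=1
  k=1: a=3, p=7, q=3
  k=2: a=3, p=23, q=10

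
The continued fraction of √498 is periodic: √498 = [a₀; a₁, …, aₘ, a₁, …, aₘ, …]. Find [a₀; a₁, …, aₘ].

a₀ = ⌊√498⌋ = 22.
With m₀=0, d₀=1 and mₖ₊₁ = dₖaₖ − mₖ, dₖ₊₁ = (n − mₖ₊₁²)/dₖ, aₖ₊₁ = ⌊(a₀+mₖ₊₁)/dₖ₊₁⌋:
  k=1: m=22, d=14, a=3
  k=2: m=20, d=7, a=6
  k=3: m=22, d=2, a=22
  k=4: m=22, d=7, a=6
  k=5: m=20, d=14, a=3
  k=6: m=22, d=1, a=44
d=1 and a=2a₀=44 at k=6, so the next step gives (m, d) = (22, 14) again — its k=1 value — and the period has length 6.

[22; 3, 6, 22, 6, 3, 44]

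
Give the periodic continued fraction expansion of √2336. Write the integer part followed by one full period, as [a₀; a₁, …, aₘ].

a₀ = ⌊√2336⌋ = 48.
With m₀=0, d₀=1 and mₖ₊₁ = dₖaₖ − mₖ, dₖ₊₁ = (n − mₖ₊₁²)/dₖ, aₖ₊₁ = ⌊(a₀+mₖ₊₁)/dₖ₊₁⌋:
  k=1: m=48, d=32, a=3
  k=2: m=48, d=1, a=96
d=1 and a=2a₀=96 at k=2, so the next step gives (m, d) = (48, 32) again — its k=1 value — and the period has length 2.

[48; 3, 96]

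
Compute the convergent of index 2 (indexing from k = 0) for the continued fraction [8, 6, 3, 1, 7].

155/19

Using pₖ = aₖpₖ₋₁ + pₖ₋₂, qₖ = aₖqₖ₋₁ + qₖ₋₂ (with p₋₁=1, p₋₂=0, q₋₁=0, q₋₂=1):
  k=0: a=8, p=8, q=1
  k=1: a=6, p=49, q=6
  k=2: a=3, p=155, q=19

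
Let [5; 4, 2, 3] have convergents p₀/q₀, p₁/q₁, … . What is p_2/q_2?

Using pₖ = aₖpₖ₋₁ + pₖ₋₂, qₖ = aₖqₖ₋₁ + qₖ₋₂ (with p₋₁=1, p₋₂=0, q₋₁=0, q₋₂=1):
  k=0: a=5, p=5, q=1
  k=1: a=4, p=21, q=4
  k=2: a=2, p=47, q=9

47/9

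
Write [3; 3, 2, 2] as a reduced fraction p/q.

56/17

Fold from the inside: start with 2/1.
  2 + 1/2 = 5/2
  3 + 2/5 = 17/5
  3 + 5/17 = 56/17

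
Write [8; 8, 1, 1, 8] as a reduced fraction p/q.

Using pₖ = aₖpₖ₋₁ + pₖ₋₂ and qₖ = aₖqₖ₋₁ + qₖ₋₂:
  k=0: a=8, p=8, q=1
  k=1: a=8, p=65, q=8
  k=2: a=1, p=73, q=9
  k=3: a=1, p=138, q=17
  k=4: a=8, p=1177, q=145

1177/145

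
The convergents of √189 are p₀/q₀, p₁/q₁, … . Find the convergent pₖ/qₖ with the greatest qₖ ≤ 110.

1471/107

√189 = [13; 1, 2, 1, 26, …] (period length 4).
Convergents:
  p_0/q_0 = 13/1
  p_1/q_1 = 14/1
  p_2/q_2 = 41/3
  p_3/q_3 = 55/4
  p_4/q_4 = 1471/107
  p_5/q_5 = 1526/111
q_4 = 107 ≤ 110 < 111 = q_5, so the answer is 1471/107.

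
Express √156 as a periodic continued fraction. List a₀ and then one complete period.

a₀ = ⌊√156⌋ = 12.

[12; 2, 24]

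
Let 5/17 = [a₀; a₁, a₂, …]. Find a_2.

5 = 0·17 + 5   →  a_0 = 0
17 = 3·5 + 2   →  a_1 = 3
5 = 2·2 + 1   →  a_2 = 2

2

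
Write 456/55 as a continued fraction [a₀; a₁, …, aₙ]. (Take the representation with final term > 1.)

[8; 3, 2, 3, 2]

456 = 8*55 + 16
55 = 3*16 + 7
16 = 2*7 + 2
7 = 3*2 + 1
2 = 2*1 + 0  (stop)
So 456/55 = [8; 3, 2, 3, 2].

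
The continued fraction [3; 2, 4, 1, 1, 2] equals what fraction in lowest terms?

Fold from the inside: start with 2/1.
  1 + 1/2 = 3/2
  1 + 2/3 = 5/3
  4 + 3/5 = 23/5
  2 + 5/23 = 51/23
  3 + 23/51 = 176/51

176/51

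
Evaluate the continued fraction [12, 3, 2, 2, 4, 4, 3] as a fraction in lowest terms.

12613/1026

Using pₖ = aₖpₖ₋₁ + pₖ₋₂ and qₖ = aₖqₖ₋₁ + qₖ₋₂:
  k=0: a=12, p=12, q=1
  k=1: a=3, p=37, q=3
  k=2: a=2, p=86, q=7
  k=3: a=2, p=209, q=17
  k=4: a=4, p=922, q=75
  k=5: a=4, p=3897, q=317
  k=6: a=3, p=12613, q=1026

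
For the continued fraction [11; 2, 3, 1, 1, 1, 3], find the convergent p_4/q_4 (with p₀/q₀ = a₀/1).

Using pₖ = aₖpₖ₋₁ + pₖ₋₂, qₖ = aₖqₖ₋₁ + qₖ₋₂ (with p₋₁=1, p₋₂=0, q₋₁=0, q₋₂=1):
  k=0: a=11, p=11, q=1
  k=1: a=2, p=23, q=2
  k=2: a=3, p=80, q=7
  k=3: a=1, p=103, q=9
  k=4: a=1, p=183, q=16

183/16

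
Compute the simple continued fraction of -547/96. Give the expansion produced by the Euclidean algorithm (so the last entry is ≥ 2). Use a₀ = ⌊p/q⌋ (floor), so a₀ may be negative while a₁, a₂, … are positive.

-547 = -6×96 + 29
96 = 3×29 + 9
29 = 3×9 + 2
9 = 4×2 + 1
2 = 2×1 + 0  (stop)
So -547/96 = [-6; 3, 3, 4, 2].

[-6; 3, 3, 4, 2]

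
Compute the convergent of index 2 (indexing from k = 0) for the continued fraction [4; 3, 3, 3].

43/10

Using pₖ = aₖpₖ₋₁ + pₖ₋₂, qₖ = aₖqₖ₋₁ + qₖ₋₂ (with p₋₁=1, p₋₂=0, q₋₁=0, q₋₂=1):
  k=0: a=4, p=4, q=1
  k=1: a=3, p=13, q=3
  k=2: a=3, p=43, q=10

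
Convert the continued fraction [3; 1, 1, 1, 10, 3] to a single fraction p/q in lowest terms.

Using pₖ = aₖpₖ₋₁ + pₖ₋₂ and qₖ = aₖqₖ₋₁ + qₖ₋₂:
  k=0: a=3, p=3, q=1
  k=1: a=1, p=4, q=1
  k=2: a=1, p=7, q=2
  k=3: a=1, p=11, q=3
  k=4: a=10, p=117, q=32
  k=5: a=3, p=362, q=99

362/99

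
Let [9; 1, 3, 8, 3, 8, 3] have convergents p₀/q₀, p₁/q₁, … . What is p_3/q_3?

Using pₖ = aₖpₖ₋₁ + pₖ₋₂, qₖ = aₖqₖ₋₁ + qₖ₋₂ (with p₋₁=1, p₋₂=0, q₋₁=0, q₋₂=1):
  k=0: a=9, p=9, q=1
  k=1: a=1, p=10, q=1
  k=2: a=3, p=39, q=4
  k=3: a=8, p=322, q=33

322/33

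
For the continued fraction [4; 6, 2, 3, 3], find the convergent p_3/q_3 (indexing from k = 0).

Using pₖ = aₖpₖ₋₁ + pₖ₋₂, qₖ = aₖqₖ₋₁ + qₖ₋₂ (with p₋₁=1, p₋₂=0, q₋₁=0, q₋₂=1):
  k=0: a=4, p=4, q=1
  k=1: a=6, p=25, q=6
  k=2: a=2, p=54, q=13
  k=3: a=3, p=187, q=45

187/45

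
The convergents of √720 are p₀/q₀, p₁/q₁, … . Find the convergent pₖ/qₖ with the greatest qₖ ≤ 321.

√720 = [26; 1, 4, 1, 52, …] (period length 4).
Convergents:
  p_0/q_0 = 26/1
  p_1/q_1 = 27/1
  p_2/q_2 = 134/5
  p_3/q_3 = 161/6
  p_4/q_4 = 8506/317
  p_5/q_5 = 8667/323
q_4 = 317 ≤ 321 < 323 = q_5, so the answer is 8506/317.

8506/317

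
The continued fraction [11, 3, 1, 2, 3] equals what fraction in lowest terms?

Fold from the inside: start with 3/1.
  2 + 1/3 = 7/3
  1 + 3/7 = 10/7
  3 + 7/10 = 37/10
  11 + 10/37 = 417/37

417/37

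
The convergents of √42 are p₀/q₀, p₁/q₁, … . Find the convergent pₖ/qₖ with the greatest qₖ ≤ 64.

√42 = [6; 2, 12, …] (period length 2).
Convergents:
  p_0/q_0 = 6/1
  p_1/q_1 = 13/2
  p_2/q_2 = 162/25
  p_3/q_3 = 337/52
  p_4/q_4 = 4206/649
q_3 = 52 ≤ 64 < 649 = q_4, so the answer is 337/52.

337/52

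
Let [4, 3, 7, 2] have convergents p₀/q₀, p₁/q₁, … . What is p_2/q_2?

95/22

Using pₖ = aₖpₖ₋₁ + pₖ₋₂, qₖ = aₖqₖ₋₁ + qₖ₋₂ (with p₋₁=1, p₋₂=0, q₋₁=0, q₋₂=1):
  k=0: a=4, p=4, q=1
  k=1: a=3, p=13, q=3
  k=2: a=7, p=95, q=22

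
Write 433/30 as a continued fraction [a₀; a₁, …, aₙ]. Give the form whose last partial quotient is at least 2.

[14; 2, 3, 4]

433 = 14·30 + 13
30 = 2·13 + 4
13 = 3·4 + 1
4 = 4·1 + 0  (stop)
So 433/30 = [14; 2, 3, 4].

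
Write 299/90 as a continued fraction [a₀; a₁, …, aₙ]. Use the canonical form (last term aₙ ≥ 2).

[3; 3, 9, 1, 2]

299 = 3×90 + 29
90 = 3×29 + 3
29 = 9×3 + 2
3 = 1×2 + 1
2 = 2×1 + 0  (stop)
So 299/90 = [3; 3, 9, 1, 2].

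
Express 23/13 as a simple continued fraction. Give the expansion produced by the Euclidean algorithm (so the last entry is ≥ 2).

23 = 1*13 + 10
13 = 1*10 + 3
10 = 3*3 + 1
3 = 3*1 + 0  (stop)
So 23/13 = [1; 1, 3, 3].

[1; 1, 3, 3]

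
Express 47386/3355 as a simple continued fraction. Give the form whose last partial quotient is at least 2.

[14; 8, 15, 2, 2, 5]

47386 = 14×3355 + 416
3355 = 8×416 + 27
416 = 15×27 + 11
27 = 2×11 + 5
11 = 2×5 + 1
5 = 5×1 + 0  (stop)
So 47386/3355 = [14; 8, 15, 2, 2, 5].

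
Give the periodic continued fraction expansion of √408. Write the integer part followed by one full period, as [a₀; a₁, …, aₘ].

a₀ = ⌊√408⌋ = 20.
With m₀=0, d₀=1 and mₖ₊₁ = dₖaₖ − mₖ, dₖ₊₁ = (n − mₖ₊₁²)/dₖ, aₖ₊₁ = ⌊(a₀+mₖ₊₁)/dₖ₊₁⌋:
  k=1: m=20, d=8, a=5
  k=2: m=20, d=1, a=40
d=1 and a=2a₀=40 at k=2, so the next step gives (m, d) = (20, 8) again — its k=1 value — and the period has length 2.

[20; 5, 40]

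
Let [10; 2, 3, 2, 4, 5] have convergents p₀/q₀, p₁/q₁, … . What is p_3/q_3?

167/16

Using pₖ = aₖpₖ₋₁ + pₖ₋₂, qₖ = aₖqₖ₋₁ + qₖ₋₂ (with p₋₁=1, p₋₂=0, q₋₁=0, q₋₂=1):
  k=0: a=10, p=10, q=1
  k=1: a=2, p=21, q=2
  k=2: a=3, p=73, q=7
  k=3: a=2, p=167, q=16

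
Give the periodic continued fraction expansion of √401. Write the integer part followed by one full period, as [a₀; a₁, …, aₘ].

[20; 40]

a₀ = ⌊√401⌋ = 20.
With m₀=0, d₀=1 and mₖ₊₁ = dₖaₖ − mₖ, dₖ₊₁ = (n − mₖ₊₁²)/dₖ, aₖ₊₁ = ⌊(a₀+mₖ₊₁)/dₖ₊₁⌋:
  k=1: m=20, d=1, a=40
d=1 and a=2a₀=40 at k=1, so the next step gives (m, d) = (20, 1) again — its k=1 value — and the period has length 1.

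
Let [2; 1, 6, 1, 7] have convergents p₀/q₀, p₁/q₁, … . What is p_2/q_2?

20/7

Using pₖ = aₖpₖ₋₁ + pₖ₋₂, qₖ = aₖqₖ₋₁ + qₖ₋₂ (with p₋₁=1, p₋₂=0, q₋₁=0, q₋₂=1):
  k=0: a=2, p=2, q=1
  k=1: a=1, p=3, q=1
  k=2: a=6, p=20, q=7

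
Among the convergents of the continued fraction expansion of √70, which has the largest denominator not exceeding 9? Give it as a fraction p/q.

√70 = [8; 2, 1, 2, 1, 2, 16, …] (period length 6).
Convergents:
  p_0/q_0 = 8/1
  p_1/q_1 = 17/2
  p_2/q_2 = 25/3
  p_3/q_3 = 67/8
  p_4/q_4 = 92/11
q_3 = 8 ≤ 9 < 11 = q_4, so the answer is 67/8.

67/8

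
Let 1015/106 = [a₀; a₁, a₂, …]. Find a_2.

1015 = 9·106 + 61   →  a_0 = 9
106 = 1·61 + 45   →  a_1 = 1
61 = 1·45 + 16   →  a_2 = 1

1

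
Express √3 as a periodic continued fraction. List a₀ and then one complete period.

a₀ = ⌊√3⌋ = 1.
With m₀=0, d₀=1 and mₖ₊₁ = dₖaₖ − mₖ, dₖ₊₁ = (n − mₖ₊₁²)/dₖ, aₖ₊₁ = ⌊(a₀+mₖ₊₁)/dₖ₊₁⌋:
  k=1: m=1, d=2, a=1
  k=2: m=1, d=1, a=2
d=1 and a=2a₀=2 at k=2, so the next step gives (m, d) = (1, 2) again — its k=1 value — and the period has length 2.

[1; 1, 2]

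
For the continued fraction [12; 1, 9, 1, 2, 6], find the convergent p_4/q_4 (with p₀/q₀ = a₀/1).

413/32

Using pₖ = aₖpₖ₋₁ + pₖ₋₂, qₖ = aₖqₖ₋₁ + qₖ₋₂ (with p₋₁=1, p₋₂=0, q₋₁=0, q₋₂=1):
  k=0: a=12, p=12, q=1
  k=1: a=1, p=13, q=1
  k=2: a=9, p=129, q=10
  k=3: a=1, p=142, q=11
  k=4: a=2, p=413, q=32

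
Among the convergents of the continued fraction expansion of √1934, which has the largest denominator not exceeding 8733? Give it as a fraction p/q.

√1934 = [43; 1, 42, 1, 86, …] (period length 4).
Convergents:
  p_0/q_0 = 43/1
  p_1/q_1 = 44/1
  p_2/q_2 = 1891/43
  p_3/q_3 = 1935/44
  p_4/q_4 = 168301/3827
  p_5/q_5 = 170236/3871
  p_6/q_6 = 7318213/166409
q_5 = 3871 ≤ 8733 < 166409 = q_6, so the answer is 170236/3871.

170236/3871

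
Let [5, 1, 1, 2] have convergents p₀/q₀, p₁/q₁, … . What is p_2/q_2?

Using pₖ = aₖpₖ₋₁ + pₖ₋₂, qₖ = aₖqₖ₋₁ + qₖ₋₂ (with p₋₁=1, p₋₂=0, q₋₁=0, q₋₂=1):
  k=0: a=5, p=5, q=1
  k=1: a=1, p=6, q=1
  k=2: a=1, p=11, q=2

11/2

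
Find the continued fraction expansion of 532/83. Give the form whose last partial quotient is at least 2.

[6; 2, 2, 3, 1, 3]

532 = 6×83 + 34
83 = 2×34 + 15
34 = 2×15 + 4
15 = 3×4 + 3
4 = 1×3 + 1
3 = 3×1 + 0  (stop)
So 532/83 = [6; 2, 2, 3, 1, 3].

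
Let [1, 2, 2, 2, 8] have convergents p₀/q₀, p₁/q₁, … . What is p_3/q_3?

17/12

Using pₖ = aₖpₖ₋₁ + pₖ₋₂, qₖ = aₖqₖ₋₁ + qₖ₋₂ (with p₋₁=1, p₋₂=0, q₋₁=0, q₋₂=1):
  k=0: a=1, p=1, q=1
  k=1: a=2, p=3, q=2
  k=2: a=2, p=7, q=5
  k=3: a=2, p=17, q=12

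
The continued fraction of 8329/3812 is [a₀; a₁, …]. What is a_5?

8329 = 2·3812 + 705   →  a_0 = 2
3812 = 5·705 + 287   →  a_1 = 5
705 = 2·287 + 131   →  a_2 = 2
287 = 2·131 + 25   →  a_3 = 2
131 = 5·25 + 6   →  a_4 = 5
25 = 4·6 + 1   →  a_5 = 4

4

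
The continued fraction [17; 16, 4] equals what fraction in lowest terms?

Fold from the inside: start with 4/1.
  16 + 1/4 = 65/4
  17 + 4/65 = 1109/65

1109/65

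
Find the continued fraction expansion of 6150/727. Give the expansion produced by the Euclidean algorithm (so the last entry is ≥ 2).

[8; 2, 5, 1, 1, 1, 19]

6150 = 8×727 + 334
727 = 2×334 + 59
334 = 5×59 + 39
59 = 1×39 + 20
39 = 1×20 + 19
20 = 1×19 + 1
19 = 19×1 + 0  (stop)
So 6150/727 = [8; 2, 5, 1, 1, 1, 19].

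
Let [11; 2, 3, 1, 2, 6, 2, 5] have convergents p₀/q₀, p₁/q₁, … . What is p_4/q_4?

286/25

Using pₖ = aₖpₖ₋₁ + pₖ₋₂, qₖ = aₖqₖ₋₁ + qₖ₋₂ (with p₋₁=1, p₋₂=0, q₋₁=0, q₋₂=1):
  k=0: a=11, p=11, q=1
  k=1: a=2, p=23, q=2
  k=2: a=3, p=80, q=7
  k=3: a=1, p=103, q=9
  k=4: a=2, p=286, q=25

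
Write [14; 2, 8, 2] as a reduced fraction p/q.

Fold from the inside: start with 2/1.
  8 + 1/2 = 17/2
  2 + 2/17 = 36/17
  14 + 17/36 = 521/36

521/36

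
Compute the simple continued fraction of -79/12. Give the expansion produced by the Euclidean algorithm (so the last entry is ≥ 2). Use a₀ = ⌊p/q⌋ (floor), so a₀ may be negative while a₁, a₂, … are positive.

[-7; 2, 2, 2]

-79 = -7·12 + 5
12 = 2·5 + 2
5 = 2·2 + 1
2 = 2·1 + 0  (stop)
So -79/12 = [-7; 2, 2, 2].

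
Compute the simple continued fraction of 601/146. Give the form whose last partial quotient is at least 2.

[4; 8, 1, 1, 2, 3]

601 = 4×146 + 17
146 = 8×17 + 10
17 = 1×10 + 7
10 = 1×7 + 3
7 = 2×3 + 1
3 = 3×1 + 0  (stop)
So 601/146 = [4; 8, 1, 1, 2, 3].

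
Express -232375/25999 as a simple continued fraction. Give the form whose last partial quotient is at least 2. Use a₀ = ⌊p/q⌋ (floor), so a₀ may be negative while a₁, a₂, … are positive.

[-9; 16, 11, 3, 3, 14]

-232375 = -9·25999 + 1616
25999 = 16·1616 + 143
1616 = 11·143 + 43
143 = 3·43 + 14
43 = 3·14 + 1
14 = 14·1 + 0  (stop)
So -232375/25999 = [-9; 16, 11, 3, 3, 14].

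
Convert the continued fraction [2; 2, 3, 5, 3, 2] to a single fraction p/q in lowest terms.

Fold from the inside: start with 2/1.
  3 + 1/2 = 7/2
  5 + 2/7 = 37/7
  3 + 7/37 = 118/37
  2 + 37/118 = 273/118
  2 + 118/273 = 664/273

664/273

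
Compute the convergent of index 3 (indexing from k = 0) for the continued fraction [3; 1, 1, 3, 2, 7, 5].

25/7

Using pₖ = aₖpₖ₋₁ + pₖ₋₂, qₖ = aₖqₖ₋₁ + qₖ₋₂ (with p₋₁=1, p₋₂=0, q₋₁=0, q₋₂=1):
  k=0: a=3, p=3, q=1
  k=1: a=1, p=4, q=1
  k=2: a=1, p=7, q=2
  k=3: a=3, p=25, q=7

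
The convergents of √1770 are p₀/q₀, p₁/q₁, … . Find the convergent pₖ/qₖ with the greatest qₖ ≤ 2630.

√1770 = [42; 14, 84, …] (period length 2).
Convergents:
  p_0/q_0 = 42/1
  p_1/q_1 = 589/14
  p_2/q_2 = 49518/1177
  p_3/q_3 = 693841/16492
q_2 = 1177 ≤ 2630 < 16492 = q_3, so the answer is 49518/1177.

49518/1177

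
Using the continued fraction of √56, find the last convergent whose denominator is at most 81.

√56 = [7; 2, 14, …] (period length 2).
Convergents:
  p_0/q_0 = 7/1
  p_1/q_1 = 15/2
  p_2/q_2 = 217/29
  p_3/q_3 = 449/60
  p_4/q_4 = 6503/869
q_3 = 60 ≤ 81 < 869 = q_4, so the answer is 449/60.

449/60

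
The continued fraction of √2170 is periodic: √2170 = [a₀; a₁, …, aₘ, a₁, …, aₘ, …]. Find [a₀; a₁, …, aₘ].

a₀ = ⌊√2170⌋ = 46.
With m₀=0, d₀=1 and mₖ₊₁ = dₖaₖ − mₖ, dₖ₊₁ = (n − mₖ₊₁²)/dₖ, aₖ₊₁ = ⌊(a₀+mₖ₊₁)/dₖ₊₁⌋:
  k=1: m=46, d=54, a=1
  k=2: m=8, d=39, a=1
  k=3: m=31, d=31, a=2
  k=4: m=31, d=39, a=1
  k=5: m=8, d=54, a=1
  k=6: m=46, d=1, a=92
d=1 and a=2a₀=92 at k=6, so the next step gives (m, d) = (46, 54) again — its k=1 value — and the period has length 6.

[46; 1, 1, 2, 1, 1, 92]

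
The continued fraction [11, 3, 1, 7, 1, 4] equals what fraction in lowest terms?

1925/171

Using pₖ = aₖpₖ₋₁ + pₖ₋₂ and qₖ = aₖqₖ₋₁ + qₖ₋₂:
  k=0: a=11, p=11, q=1
  k=1: a=3, p=34, q=3
  k=2: a=1, p=45, q=4
  k=3: a=7, p=349, q=31
  k=4: a=1, p=394, q=35
  k=5: a=4, p=1925, q=171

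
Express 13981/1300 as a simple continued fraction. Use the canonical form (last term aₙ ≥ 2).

[10; 1, 3, 13, 3, 2, 3]

13981 = 10·1300 + 981
1300 = 1·981 + 319
981 = 3·319 + 24
319 = 13·24 + 7
24 = 3·7 + 3
7 = 2·3 + 1
3 = 3·1 + 0  (stop)
So 13981/1300 = [10; 1, 3, 13, 3, 2, 3].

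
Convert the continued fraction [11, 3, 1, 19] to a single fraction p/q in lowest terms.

Fold from the inside: start with 19/1.
  1 + 1/19 = 20/19
  3 + 19/20 = 79/20
  11 + 20/79 = 889/79

889/79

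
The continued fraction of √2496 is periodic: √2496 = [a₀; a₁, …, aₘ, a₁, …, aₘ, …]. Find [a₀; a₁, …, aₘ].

a₀ = ⌊√2496⌋ = 49.
With m₀=0, d₀=1 and mₖ₊₁ = dₖaₖ − mₖ, dₖ₊₁ = (n − mₖ₊₁²)/dₖ, aₖ₊₁ = ⌊(a₀+mₖ₊₁)/dₖ₊₁⌋:
  k=1: m=49, d=95, a=1
  k=2: m=46, d=4, a=23
  k=3: m=46, d=95, a=1
  k=4: m=49, d=1, a=98
d=1 and a=2a₀=98 at k=4, so the next step gives (m, d) = (49, 95) again — its k=1 value — and the period has length 4.

[49; 1, 23, 1, 98]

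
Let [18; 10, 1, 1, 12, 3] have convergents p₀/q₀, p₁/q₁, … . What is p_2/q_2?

Using pₖ = aₖpₖ₋₁ + pₖ₋₂, qₖ = aₖqₖ₋₁ + qₖ₋₂ (with p₋₁=1, p₋₂=0, q₋₁=0, q₋₂=1):
  k=0: a=18, p=18, q=1
  k=1: a=10, p=181, q=10
  k=2: a=1, p=199, q=11

199/11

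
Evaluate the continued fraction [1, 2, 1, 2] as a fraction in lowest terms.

11/8

Using pₖ = aₖpₖ₋₁ + pₖ₋₂ and qₖ = aₖqₖ₋₁ + qₖ₋₂:
  k=0: a=1, p=1, q=1
  k=1: a=2, p=3, q=2
  k=2: a=1, p=4, q=3
  k=3: a=2, p=11, q=8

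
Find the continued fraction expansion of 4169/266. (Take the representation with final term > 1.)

[15; 1, 2, 17, 2, 2]

4169 = 15×266 + 179
266 = 1×179 + 87
179 = 2×87 + 5
87 = 17×5 + 2
5 = 2×2 + 1
2 = 2×1 + 0  (stop)
So 4169/266 = [15; 1, 2, 17, 2, 2].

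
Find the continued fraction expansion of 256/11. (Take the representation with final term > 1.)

[23; 3, 1, 2]

256 = 23·11 + 3
11 = 3·3 + 2
3 = 1·2 + 1
2 = 2·1 + 0  (stop)
So 256/11 = [23; 3, 1, 2].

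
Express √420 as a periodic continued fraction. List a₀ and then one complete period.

[20; 2, 40]

a₀ = ⌊√420⌋ = 20.
With m₀=0, d₀=1 and mₖ₊₁ = dₖaₖ − mₖ, dₖ₊₁ = (n − mₖ₊₁²)/dₖ, aₖ₊₁ = ⌊(a₀+mₖ₊₁)/dₖ₊₁⌋:
  k=1: m=20, d=20, a=2
  k=2: m=20, d=1, a=40
d=1 and a=2a₀=40 at k=2, so the next step gives (m, d) = (20, 20) again — its k=1 value — and the period has length 2.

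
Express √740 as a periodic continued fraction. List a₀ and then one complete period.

a₀ = ⌊√740⌋ = 27.
With m₀=0, d₀=1 and mₖ₊₁ = dₖaₖ − mₖ, dₖ₊₁ = (n − mₖ₊₁²)/dₖ, aₖ₊₁ = ⌊(a₀+mₖ₊₁)/dₖ₊₁⌋:
  k=1: m=27, d=11, a=4
  k=2: m=17, d=41, a=1
  k=3: m=24, d=4, a=12
  k=4: m=24, d=41, a=1
  k=5: m=17, d=11, a=4
  k=6: m=27, d=1, a=54
d=1 and a=2a₀=54 at k=6, so the next step gives (m, d) = (27, 11) again — its k=1 value — and the period has length 6.

[27; 4, 1, 12, 1, 4, 54]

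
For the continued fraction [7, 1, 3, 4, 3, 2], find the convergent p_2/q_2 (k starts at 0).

31/4

Using pₖ = aₖpₖ₋₁ + pₖ₋₂, qₖ = aₖqₖ₋₁ + qₖ₋₂ (with p₋₁=1, p₋₂=0, q₋₁=0, q₋₂=1):
  k=0: a=7, p=7, q=1
  k=1: a=1, p=8, q=1
  k=2: a=3, p=31, q=4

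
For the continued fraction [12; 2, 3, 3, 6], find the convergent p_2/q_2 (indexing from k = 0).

87/7

Using pₖ = aₖpₖ₋₁ + pₖ₋₂, qₖ = aₖqₖ₋₁ + qₖ₋₂ (with p₋₁=1, p₋₂=0, q₋₁=0, q₋₂=1):
  k=0: a=12, p=12, q=1
  k=1: a=2, p=25, q=2
  k=2: a=3, p=87, q=7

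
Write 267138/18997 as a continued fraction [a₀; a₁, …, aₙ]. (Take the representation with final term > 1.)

267138 = 14×18997 + 1180
18997 = 16×1180 + 117
1180 = 10×117 + 10
117 = 11×10 + 7
10 = 1×7 + 3
7 = 2×3 + 1
3 = 3×1 + 0  (stop)
So 267138/18997 = [14; 16, 10, 11, 1, 2, 3].

[14; 16, 10, 11, 1, 2, 3]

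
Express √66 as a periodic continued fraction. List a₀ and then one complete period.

a₀ = ⌊√66⌋ = 8.

[8; 8, 16]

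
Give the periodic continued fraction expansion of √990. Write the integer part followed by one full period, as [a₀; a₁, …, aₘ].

a₀ = ⌊√990⌋ = 31.
With m₀=0, d₀=1 and mₖ₊₁ = dₖaₖ − mₖ, dₖ₊₁ = (n − mₖ₊₁²)/dₖ, aₖ₊₁ = ⌊(a₀+mₖ₊₁)/dₖ₊₁⌋:
  k=1: m=31, d=29, a=2
  k=2: m=27, d=9, a=6
  k=3: m=27, d=29, a=2
  k=4: m=31, d=1, a=62
d=1 and a=2a₀=62 at k=4, so the next step gives (m, d) = (31, 29) again — its k=1 value — and the period has length 4.

[31; 2, 6, 2, 62]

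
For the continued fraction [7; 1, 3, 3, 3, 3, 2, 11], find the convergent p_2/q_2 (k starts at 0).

31/4

Using pₖ = aₖpₖ₋₁ + pₖ₋₂, qₖ = aₖqₖ₋₁ + qₖ₋₂ (with p₋₁=1, p₋₂=0, q₋₁=0, q₋₂=1):
  k=0: a=7, p=7, q=1
  k=1: a=1, p=8, q=1
  k=2: a=3, p=31, q=4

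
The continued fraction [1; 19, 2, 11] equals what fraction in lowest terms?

471/448

Using pₖ = aₖpₖ₋₁ + pₖ₋₂ and qₖ = aₖqₖ₋₁ + qₖ₋₂:
  k=0: a=1, p=1, q=1
  k=1: a=19, p=20, q=19
  k=2: a=2, p=41, q=39
  k=3: a=11, p=471, q=448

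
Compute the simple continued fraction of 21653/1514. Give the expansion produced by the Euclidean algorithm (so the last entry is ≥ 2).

21653 = 14·1514 + 457
1514 = 3·457 + 143
457 = 3·143 + 28
143 = 5·28 + 3
28 = 9·3 + 1
3 = 3·1 + 0  (stop)
So 21653/1514 = [14; 3, 3, 5, 9, 3].

[14; 3, 3, 5, 9, 3]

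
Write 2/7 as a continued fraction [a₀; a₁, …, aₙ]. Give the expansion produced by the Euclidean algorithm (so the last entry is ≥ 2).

[0; 3, 2]

2 = 0*7 + 2
7 = 3*2 + 1
2 = 2*1 + 0  (stop)
So 2/7 = [0; 3, 2].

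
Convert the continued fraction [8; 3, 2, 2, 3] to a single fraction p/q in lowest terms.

Fold from the inside: start with 3/1.
  2 + 1/3 = 7/3
  2 + 3/7 = 17/7
  3 + 7/17 = 58/17
  8 + 17/58 = 481/58

481/58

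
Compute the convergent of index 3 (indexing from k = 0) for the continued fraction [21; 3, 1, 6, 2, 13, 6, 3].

574/27

Using pₖ = aₖpₖ₋₁ + pₖ₋₂, qₖ = aₖqₖ₋₁ + qₖ₋₂ (with p₋₁=1, p₋₂=0, q₋₁=0, q₋₂=1):
  k=0: a=21, p=21, q=1
  k=1: a=3, p=64, q=3
  k=2: a=1, p=85, q=4
  k=3: a=6, p=574, q=27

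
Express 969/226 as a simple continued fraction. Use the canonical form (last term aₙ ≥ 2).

[4; 3, 2, 10, 3]

969 = 4·226 + 65
226 = 3·65 + 31
65 = 2·31 + 3
31 = 10·3 + 1
3 = 3·1 + 0  (stop)
So 969/226 = [4; 3, 2, 10, 3].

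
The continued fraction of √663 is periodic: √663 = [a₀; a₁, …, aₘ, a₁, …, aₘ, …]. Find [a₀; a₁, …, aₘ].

a₀ = ⌊√663⌋ = 25.
With m₀=0, d₀=1 and mₖ₊₁ = dₖaₖ − mₖ, dₖ₊₁ = (n − mₖ₊₁²)/dₖ, aₖ₊₁ = ⌊(a₀+mₖ₊₁)/dₖ₊₁⌋:
  k=1: m=25, d=38, a=1
  k=2: m=13, d=13, a=2
  k=3: m=13, d=38, a=1
  k=4: m=25, d=1, a=50
d=1 and a=2a₀=50 at k=4, so the next step gives (m, d) = (25, 38) again — its k=1 value — and the period has length 4.

[25; 1, 2, 1, 50]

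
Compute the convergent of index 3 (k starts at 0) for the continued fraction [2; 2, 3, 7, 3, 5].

124/51

Using pₖ = aₖpₖ₋₁ + pₖ₋₂, qₖ = aₖqₖ₋₁ + qₖ₋₂ (with p₋₁=1, p₋₂=0, q₋₁=0, q₋₂=1):
  k=0: a=2, p=2, q=1
  k=1: a=2, p=5, q=2
  k=2: a=3, p=17, q=7
  k=3: a=7, p=124, q=51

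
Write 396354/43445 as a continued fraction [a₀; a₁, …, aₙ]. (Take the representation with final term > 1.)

[9; 8, 8, 5, 4, 2, 6, 2]

396354 = 9*43445 + 5349
43445 = 8*5349 + 653
5349 = 8*653 + 125
653 = 5*125 + 28
125 = 4*28 + 13
28 = 2*13 + 2
13 = 6*2 + 1
2 = 2*1 + 0  (stop)
So 396354/43445 = [9; 8, 8, 5, 4, 2, 6, 2].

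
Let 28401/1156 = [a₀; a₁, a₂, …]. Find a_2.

28401 = 24·1156 + 657   →  a_0 = 24
1156 = 1·657 + 499   →  a_1 = 1
657 = 1·499 + 158   →  a_2 = 1

1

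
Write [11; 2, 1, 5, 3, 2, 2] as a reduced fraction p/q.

Using pₖ = aₖpₖ₋₁ + pₖ₋₂ and qₖ = aₖqₖ₋₁ + qₖ₋₂:
  k=0: a=11, p=11, q=1
  k=1: a=2, p=23, q=2
  k=2: a=1, p=34, q=3
  k=3: a=5, p=193, q=17
  k=4: a=3, p=613, q=54
  k=5: a=2, p=1419, q=125
  k=6: a=2, p=3451, q=304

3451/304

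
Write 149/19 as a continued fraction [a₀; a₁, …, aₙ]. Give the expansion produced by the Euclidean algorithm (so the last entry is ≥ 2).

[7; 1, 5, 3]

149 = 7*19 + 16
19 = 1*16 + 3
16 = 5*3 + 1
3 = 3*1 + 0  (stop)
So 149/19 = [7; 1, 5, 3].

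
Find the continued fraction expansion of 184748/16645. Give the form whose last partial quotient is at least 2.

184748 = 11*16645 + 1653
16645 = 10*1653 + 115
1653 = 14*115 + 43
115 = 2*43 + 29
43 = 1*29 + 14
29 = 2*14 + 1
14 = 14*1 + 0  (stop)
So 184748/16645 = [11; 10, 14, 2, 1, 2, 14].

[11; 10, 14, 2, 1, 2, 14]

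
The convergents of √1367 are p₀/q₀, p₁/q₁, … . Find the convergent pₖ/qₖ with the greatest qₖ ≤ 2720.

√1367 = [36; 1, 35, 1, 72, …] (period length 4).
Convergents:
  p_0/q_0 = 36/1
  p_1/q_1 = 37/1
  p_2/q_2 = 1331/36
  p_3/q_3 = 1368/37
  p_4/q_4 = 99827/2700
  p_5/q_5 = 101195/2737
q_4 = 2700 ≤ 2720 < 2737 = q_5, so the answer is 99827/2700.

99827/2700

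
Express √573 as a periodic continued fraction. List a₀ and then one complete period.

a₀ = ⌊√573⌋ = 23.
With m₀=0, d₀=1 and mₖ₊₁ = dₖaₖ − mₖ, dₖ₊₁ = (n − mₖ₊₁²)/dₖ, aₖ₊₁ = ⌊(a₀+mₖ₊₁)/dₖ₊₁⌋:
  k=1: m=23, d=44, a=1
  k=2: m=21, d=3, a=14
  k=3: m=21, d=44, a=1
  k=4: m=23, d=1, a=46
d=1 and a=2a₀=46 at k=4, so the next step gives (m, d) = (23, 44) again — its k=1 value — and the period has length 4.

[23; 1, 14, 1, 46]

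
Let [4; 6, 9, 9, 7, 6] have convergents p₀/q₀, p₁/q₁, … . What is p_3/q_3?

Using pₖ = aₖpₖ₋₁ + pₖ₋₂, qₖ = aₖqₖ₋₁ + qₖ₋₂ (with p₋₁=1, p₋₂=0, q₋₁=0, q₋₂=1):
  k=0: a=4, p=4, q=1
  k=1: a=6, p=25, q=6
  k=2: a=9, p=229, q=55
  k=3: a=9, p=2086, q=501

2086/501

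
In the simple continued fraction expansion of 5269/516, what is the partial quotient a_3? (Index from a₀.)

2

5269 = 10·516 + 109   →  a_0 = 10
516 = 4·109 + 80   →  a_1 = 4
109 = 1·80 + 29   →  a_2 = 1
80 = 2·29 + 22   →  a_3 = 2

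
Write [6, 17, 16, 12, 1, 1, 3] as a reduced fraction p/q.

Fold from the inside: start with 3/1.
  1 + 1/3 = 4/3
  1 + 3/4 = 7/4
  12 + 4/7 = 88/7
  16 + 7/88 = 1415/88
  17 + 88/1415 = 24143/1415
  6 + 1415/24143 = 146273/24143

146273/24143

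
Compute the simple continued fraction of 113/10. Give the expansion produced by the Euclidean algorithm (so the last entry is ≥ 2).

[11; 3, 3]

113 = 11·10 + 3
10 = 3·3 + 1
3 = 3·1 + 0  (stop)
So 113/10 = [11; 3, 3].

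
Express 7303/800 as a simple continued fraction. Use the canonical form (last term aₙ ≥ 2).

7303 = 9×800 + 103
800 = 7×103 + 79
103 = 1×79 + 24
79 = 3×24 + 7
24 = 3×7 + 3
7 = 2×3 + 1
3 = 3×1 + 0  (stop)
So 7303/800 = [9; 7, 1, 3, 3, 2, 3].

[9; 7, 1, 3, 3, 2, 3]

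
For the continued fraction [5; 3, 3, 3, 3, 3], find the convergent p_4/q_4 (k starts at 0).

Using pₖ = aₖpₖ₋₁ + pₖ₋₂, qₖ = aₖqₖ₋₁ + qₖ₋₂ (with p₋₁=1, p₋₂=0, q₋₁=0, q₋₂=1):
  k=0: a=5, p=5, q=1
  k=1: a=3, p=16, q=3
  k=2: a=3, p=53, q=10
  k=3: a=3, p=175, q=33
  k=4: a=3, p=578, q=109

578/109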